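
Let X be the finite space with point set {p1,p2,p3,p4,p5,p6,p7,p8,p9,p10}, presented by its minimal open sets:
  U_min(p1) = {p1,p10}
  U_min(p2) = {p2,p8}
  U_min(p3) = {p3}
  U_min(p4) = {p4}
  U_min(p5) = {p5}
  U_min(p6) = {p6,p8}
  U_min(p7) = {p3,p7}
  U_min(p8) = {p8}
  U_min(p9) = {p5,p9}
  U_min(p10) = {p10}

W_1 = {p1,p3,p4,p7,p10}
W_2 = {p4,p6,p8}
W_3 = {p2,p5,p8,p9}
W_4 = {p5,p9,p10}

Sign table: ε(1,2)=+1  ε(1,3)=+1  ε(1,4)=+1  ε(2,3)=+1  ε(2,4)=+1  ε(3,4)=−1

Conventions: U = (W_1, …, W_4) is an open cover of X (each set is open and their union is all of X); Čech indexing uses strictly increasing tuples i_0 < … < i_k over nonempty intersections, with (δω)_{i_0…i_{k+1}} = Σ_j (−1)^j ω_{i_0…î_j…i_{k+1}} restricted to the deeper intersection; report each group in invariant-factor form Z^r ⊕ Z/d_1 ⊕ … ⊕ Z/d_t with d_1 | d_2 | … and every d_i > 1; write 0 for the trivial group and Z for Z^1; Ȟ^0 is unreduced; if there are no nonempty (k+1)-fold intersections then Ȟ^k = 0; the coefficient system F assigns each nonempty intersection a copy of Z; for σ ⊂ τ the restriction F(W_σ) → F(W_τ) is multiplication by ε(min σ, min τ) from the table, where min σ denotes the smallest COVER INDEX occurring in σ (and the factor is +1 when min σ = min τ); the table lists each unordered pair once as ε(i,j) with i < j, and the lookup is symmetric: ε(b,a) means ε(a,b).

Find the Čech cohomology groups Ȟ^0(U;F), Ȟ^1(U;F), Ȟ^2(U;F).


nonempty intersections:
  W12={p4} W14={p10} W23={p8} W34={p5,p9}
C dims 4,4; δ0: rk 4, SNF 1^3·2
Ȟ^0: (4−4)−0=0 ⇒ 0
Ȟ^1: (4−0)−4=0 plus torsion [2] ⇒ Z/2
Ȟ^2: (0−0)−0=0 ⇒ 0

Ȟ^0 ≅ 0, Ȟ^1 ≅ Z/2, Ȟ^2 ≅ 0


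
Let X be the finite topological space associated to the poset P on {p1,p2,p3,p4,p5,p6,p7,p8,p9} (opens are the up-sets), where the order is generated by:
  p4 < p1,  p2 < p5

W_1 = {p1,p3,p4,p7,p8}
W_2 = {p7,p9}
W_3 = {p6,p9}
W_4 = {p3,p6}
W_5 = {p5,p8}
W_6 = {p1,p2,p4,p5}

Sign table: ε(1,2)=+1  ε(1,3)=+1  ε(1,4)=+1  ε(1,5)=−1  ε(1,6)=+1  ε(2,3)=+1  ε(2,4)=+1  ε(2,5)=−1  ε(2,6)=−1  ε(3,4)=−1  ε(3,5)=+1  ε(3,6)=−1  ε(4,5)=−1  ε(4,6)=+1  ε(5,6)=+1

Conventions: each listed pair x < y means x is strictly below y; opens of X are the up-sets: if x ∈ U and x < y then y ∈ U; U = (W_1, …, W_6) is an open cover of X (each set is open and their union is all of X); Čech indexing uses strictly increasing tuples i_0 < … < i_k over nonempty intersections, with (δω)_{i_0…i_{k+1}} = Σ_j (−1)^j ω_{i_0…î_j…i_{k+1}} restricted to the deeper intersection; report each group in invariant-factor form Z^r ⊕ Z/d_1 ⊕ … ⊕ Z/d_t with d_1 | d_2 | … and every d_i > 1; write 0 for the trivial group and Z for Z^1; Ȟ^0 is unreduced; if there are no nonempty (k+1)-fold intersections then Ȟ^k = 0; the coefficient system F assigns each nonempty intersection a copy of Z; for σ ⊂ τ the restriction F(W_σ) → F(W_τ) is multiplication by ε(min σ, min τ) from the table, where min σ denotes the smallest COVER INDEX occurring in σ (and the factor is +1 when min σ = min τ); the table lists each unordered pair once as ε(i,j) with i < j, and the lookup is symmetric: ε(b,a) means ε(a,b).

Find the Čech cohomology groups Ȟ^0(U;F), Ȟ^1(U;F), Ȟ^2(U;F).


Ȟ^0 ≅ 0, Ȟ^1 ≅ Z ⊕ Z/2, Ȟ^2 ≅ 0

nerve of the cover:
  W12={p7} W14={p3} W15={p8} W16={p1,p4} W23={p9} W34={p6} W56={p5}
C dims 6,7; δ0: rk 6, SNF 1^5·2
Ȟ^0 = (6 − 6) − 0 = 0, so Ȟ^0 ≅ 0
Ȟ^1 = (7 − 0) − 6 = 1 plus torsion [2], so Ȟ^1 ≅ Z ⊕ Z/2
Ȟ^2 = (0 − 0) − 0 = 0, so Ȟ^2 ≅ 0


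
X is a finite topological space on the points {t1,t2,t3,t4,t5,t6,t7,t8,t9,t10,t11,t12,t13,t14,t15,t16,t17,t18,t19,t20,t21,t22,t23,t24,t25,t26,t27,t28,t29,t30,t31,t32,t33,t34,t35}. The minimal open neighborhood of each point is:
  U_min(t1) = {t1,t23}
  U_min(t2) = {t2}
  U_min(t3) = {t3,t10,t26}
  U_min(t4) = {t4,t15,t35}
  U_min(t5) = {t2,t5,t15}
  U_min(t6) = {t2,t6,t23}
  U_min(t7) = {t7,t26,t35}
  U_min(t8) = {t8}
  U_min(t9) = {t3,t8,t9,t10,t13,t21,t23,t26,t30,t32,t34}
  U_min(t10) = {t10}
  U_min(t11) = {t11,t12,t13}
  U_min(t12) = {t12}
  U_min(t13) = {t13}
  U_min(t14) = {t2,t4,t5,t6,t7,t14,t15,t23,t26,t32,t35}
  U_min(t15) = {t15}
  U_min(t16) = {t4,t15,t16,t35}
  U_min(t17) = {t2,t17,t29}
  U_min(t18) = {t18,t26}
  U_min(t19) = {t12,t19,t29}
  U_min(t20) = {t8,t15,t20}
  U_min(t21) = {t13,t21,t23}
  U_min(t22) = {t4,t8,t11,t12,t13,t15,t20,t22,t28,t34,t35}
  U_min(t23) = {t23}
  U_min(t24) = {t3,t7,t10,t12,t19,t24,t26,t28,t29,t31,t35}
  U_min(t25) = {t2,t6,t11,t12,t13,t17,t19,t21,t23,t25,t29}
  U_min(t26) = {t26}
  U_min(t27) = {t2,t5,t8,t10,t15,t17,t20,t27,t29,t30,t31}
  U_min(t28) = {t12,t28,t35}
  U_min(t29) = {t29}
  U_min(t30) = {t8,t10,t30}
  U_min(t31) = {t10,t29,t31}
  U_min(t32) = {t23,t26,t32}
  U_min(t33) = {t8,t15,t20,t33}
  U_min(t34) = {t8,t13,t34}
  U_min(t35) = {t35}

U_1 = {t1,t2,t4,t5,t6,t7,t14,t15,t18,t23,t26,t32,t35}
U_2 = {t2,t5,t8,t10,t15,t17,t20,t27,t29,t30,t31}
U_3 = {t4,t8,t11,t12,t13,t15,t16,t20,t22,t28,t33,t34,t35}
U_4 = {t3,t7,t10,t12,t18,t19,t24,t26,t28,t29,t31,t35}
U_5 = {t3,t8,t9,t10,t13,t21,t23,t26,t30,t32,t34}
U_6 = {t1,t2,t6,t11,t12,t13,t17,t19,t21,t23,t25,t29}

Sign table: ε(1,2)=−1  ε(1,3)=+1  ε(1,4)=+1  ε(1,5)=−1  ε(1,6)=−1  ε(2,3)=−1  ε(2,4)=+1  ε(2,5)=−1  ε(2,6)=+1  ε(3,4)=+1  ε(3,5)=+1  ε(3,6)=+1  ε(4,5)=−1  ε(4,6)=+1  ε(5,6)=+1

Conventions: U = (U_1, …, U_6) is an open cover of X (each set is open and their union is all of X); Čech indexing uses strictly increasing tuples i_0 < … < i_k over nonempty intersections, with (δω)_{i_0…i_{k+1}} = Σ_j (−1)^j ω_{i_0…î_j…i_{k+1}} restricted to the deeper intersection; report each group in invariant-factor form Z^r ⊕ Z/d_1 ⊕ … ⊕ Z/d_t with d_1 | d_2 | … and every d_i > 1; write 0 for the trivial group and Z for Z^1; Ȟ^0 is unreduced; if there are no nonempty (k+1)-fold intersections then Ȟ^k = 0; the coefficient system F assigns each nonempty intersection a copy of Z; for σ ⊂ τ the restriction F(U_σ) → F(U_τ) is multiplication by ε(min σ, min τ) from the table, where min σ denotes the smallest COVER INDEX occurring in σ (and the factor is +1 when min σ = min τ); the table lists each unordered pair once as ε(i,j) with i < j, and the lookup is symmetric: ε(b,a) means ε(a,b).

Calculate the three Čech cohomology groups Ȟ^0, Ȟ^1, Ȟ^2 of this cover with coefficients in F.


Ȟ^0 ≅ 0; Ȟ^1 ≅ Z/2; Ȟ^2 ≅ Z

nerve simplices:
  U12={t2,t5,t15} U13={t4,t15,t35} U14={t7,t18,t26,t35} U15={t23,t26,t32} U16={t1,t2,t6,t23} U23={t8,t15,t20} U24={t10,t29,t31} U25={t8,t10,t30} U26={t2,t17,t29} U34={t12,t28,t35} U35={t8,t13,t34} U36={t11,t12,t13} U45={t3,t10,t26} U46={t12,t19,t29} U56={t13,t21,t23}
  U123={t15} U126={t2} U134={t35} U145={t26} U156={t23} U235={t8} U245={t10} U246={t29} U346={t12} U356={t13}
C dims 6,15,10; δ0: rk 6, SNF 1^5·2; δ1: rk 9, SNF 1^9
degree 0: 6−6−0 = 0 → Ȟ^0 ≅ 0
degree 1: 15−9−6 = 0 plus torsion [2] → Ȟ^1 ≅ Z/2
degree 2: 10−0−9 = 1 → Ȟ^2 ≅ Z


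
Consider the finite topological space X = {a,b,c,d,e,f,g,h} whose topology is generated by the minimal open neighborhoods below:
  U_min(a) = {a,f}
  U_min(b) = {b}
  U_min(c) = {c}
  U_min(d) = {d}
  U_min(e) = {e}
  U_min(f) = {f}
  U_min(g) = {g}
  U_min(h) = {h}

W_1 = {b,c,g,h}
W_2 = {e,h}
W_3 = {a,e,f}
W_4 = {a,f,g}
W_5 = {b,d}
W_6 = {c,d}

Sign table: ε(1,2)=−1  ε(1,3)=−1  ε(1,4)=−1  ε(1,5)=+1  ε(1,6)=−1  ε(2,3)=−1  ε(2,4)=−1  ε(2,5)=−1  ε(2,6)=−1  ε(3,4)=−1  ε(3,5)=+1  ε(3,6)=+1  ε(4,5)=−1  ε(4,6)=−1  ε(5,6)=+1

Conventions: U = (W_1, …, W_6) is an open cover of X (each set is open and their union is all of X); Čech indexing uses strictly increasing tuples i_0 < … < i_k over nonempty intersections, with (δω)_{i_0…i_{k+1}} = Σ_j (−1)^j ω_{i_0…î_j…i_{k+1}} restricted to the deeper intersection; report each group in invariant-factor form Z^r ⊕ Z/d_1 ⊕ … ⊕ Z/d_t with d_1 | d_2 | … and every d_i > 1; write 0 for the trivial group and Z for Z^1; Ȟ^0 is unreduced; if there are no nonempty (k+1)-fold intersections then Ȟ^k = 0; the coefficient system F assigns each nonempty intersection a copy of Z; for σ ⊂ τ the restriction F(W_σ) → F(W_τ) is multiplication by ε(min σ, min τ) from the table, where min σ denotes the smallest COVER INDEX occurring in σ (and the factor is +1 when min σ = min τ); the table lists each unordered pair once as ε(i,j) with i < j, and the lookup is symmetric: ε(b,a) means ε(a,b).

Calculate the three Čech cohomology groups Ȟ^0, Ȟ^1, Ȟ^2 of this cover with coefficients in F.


Ȟ^0(U;F) ≅ 0,  Ȟ^1(U;F) ≅ Z ⊕ Z/2,  Ȟ^2(U;F) ≅ 0

nerve simplices:
  W12={h} W14={g} W15={b} W16={c} W23={e} W34={a,f} W56={d}
C dims 6,7; δ0: rk 6, SNF 1^5·2
degree 0: 6−6−0 = 0 → Ȟ^0 ≅ 0
degree 1: 7−0−6 = 1 plus torsion [2] → Ȟ^1 ≅ Z ⊕ Z/2
degree 2: 0−0−0 = 0 → Ȟ^2 ≅ 0


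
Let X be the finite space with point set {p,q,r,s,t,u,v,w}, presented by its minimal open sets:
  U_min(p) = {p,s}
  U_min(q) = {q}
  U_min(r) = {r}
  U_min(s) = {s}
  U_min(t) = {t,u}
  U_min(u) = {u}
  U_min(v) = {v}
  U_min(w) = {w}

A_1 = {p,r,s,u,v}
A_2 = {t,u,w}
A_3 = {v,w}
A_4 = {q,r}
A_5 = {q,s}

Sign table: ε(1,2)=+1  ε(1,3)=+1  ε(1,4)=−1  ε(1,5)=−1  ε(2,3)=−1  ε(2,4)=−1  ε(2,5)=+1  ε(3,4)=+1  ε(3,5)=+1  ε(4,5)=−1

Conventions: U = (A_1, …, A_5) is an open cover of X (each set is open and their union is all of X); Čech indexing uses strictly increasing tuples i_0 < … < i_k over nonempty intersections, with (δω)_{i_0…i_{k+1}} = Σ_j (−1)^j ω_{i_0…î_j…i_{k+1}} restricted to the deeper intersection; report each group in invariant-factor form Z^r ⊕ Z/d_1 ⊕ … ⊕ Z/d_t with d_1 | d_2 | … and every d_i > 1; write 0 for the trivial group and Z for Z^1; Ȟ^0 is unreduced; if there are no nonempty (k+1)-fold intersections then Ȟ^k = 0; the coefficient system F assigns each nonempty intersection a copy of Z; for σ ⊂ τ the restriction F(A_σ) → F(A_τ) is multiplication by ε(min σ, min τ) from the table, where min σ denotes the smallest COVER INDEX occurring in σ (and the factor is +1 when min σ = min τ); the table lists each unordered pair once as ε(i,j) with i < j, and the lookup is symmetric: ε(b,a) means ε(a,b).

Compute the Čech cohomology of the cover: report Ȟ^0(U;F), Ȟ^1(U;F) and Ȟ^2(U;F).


intersection data:
  A12={u} A13={v} A14={r} A15={s} A23={w} A45={q}
C dims 5,6; δ0: rk 5, SNF 1^4·2
Ȟ^0 = (5 − 5) − 0 = 0, so Ȟ^0 ≅ 0
Ȟ^1 = (6 − 0) − 5 = 1 plus torsion [2], so Ȟ^1 ≅ Z ⊕ Z/2
Ȟ^2 = (0 − 0) − 0 = 0, so Ȟ^2 ≅ 0

Ȟ^0(U;F) ≅ 0, Ȟ^1(U;F) ≅ Z ⊕ Z/2, Ȟ^2(U;F) ≅ 0


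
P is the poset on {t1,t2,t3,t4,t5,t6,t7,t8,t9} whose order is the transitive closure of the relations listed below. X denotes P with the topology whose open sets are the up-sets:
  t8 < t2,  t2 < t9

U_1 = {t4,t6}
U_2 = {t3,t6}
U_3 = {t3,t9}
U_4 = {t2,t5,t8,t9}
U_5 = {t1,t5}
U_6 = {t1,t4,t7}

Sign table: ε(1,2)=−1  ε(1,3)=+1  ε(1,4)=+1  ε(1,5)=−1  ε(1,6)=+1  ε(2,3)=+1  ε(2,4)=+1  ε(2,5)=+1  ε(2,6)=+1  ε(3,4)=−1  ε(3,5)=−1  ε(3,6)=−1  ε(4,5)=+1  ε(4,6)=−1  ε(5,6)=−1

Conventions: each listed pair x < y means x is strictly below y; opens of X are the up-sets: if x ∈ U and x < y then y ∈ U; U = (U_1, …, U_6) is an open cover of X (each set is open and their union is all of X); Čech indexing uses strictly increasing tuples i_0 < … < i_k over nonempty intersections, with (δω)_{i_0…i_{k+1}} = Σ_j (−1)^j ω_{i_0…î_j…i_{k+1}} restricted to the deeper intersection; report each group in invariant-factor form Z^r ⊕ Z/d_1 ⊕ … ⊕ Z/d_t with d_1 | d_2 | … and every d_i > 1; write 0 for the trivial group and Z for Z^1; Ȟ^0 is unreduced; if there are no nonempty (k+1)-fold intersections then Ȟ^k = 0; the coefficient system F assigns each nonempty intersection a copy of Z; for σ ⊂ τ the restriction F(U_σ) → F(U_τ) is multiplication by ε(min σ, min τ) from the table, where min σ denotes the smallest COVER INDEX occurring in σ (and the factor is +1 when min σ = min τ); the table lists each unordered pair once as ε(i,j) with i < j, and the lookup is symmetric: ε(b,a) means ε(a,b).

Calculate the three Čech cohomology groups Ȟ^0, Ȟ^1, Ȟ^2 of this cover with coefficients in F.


Ȟ^0(U;F) ≅ 0,  Ȟ^1(U;F) ≅ Z/2,  Ȟ^2(U;F) ≅ 0

cover nerve:
  U12={t6} U16={t4} U23={t3} U34={t9} U45={t5} U56={t1}
C dims 6,6; δ0: rk 6, SNF 1^5·2
Ȟ^0: (6−6)−0=0 ⇒ 0
Ȟ^1: (6−0)−6=0 plus torsion [2] ⇒ Z/2
Ȟ^2: (0−0)−0=0 ⇒ 0


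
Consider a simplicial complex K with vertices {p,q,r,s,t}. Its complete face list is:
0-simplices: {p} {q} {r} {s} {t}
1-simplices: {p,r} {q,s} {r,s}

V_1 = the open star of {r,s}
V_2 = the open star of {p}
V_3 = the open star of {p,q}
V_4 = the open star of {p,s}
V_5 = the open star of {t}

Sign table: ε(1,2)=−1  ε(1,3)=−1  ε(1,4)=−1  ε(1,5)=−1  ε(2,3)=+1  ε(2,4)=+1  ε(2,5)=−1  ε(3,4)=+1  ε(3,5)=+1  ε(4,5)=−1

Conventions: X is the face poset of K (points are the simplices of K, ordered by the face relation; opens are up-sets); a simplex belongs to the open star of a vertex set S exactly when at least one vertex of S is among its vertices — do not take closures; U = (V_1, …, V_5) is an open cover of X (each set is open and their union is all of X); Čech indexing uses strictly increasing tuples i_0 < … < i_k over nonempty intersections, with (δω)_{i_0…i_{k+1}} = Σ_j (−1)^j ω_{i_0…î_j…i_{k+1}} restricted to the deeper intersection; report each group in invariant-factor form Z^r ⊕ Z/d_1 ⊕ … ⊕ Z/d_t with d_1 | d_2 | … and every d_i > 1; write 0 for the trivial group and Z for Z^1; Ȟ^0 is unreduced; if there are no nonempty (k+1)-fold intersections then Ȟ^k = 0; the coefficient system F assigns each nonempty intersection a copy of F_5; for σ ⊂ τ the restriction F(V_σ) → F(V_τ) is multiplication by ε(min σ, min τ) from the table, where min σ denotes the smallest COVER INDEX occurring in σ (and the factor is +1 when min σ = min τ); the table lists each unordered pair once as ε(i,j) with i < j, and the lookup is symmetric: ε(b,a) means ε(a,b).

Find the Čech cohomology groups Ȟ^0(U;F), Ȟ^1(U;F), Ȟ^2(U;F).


Ȟ^0(U;F) ≅ Z/5 ⊕ Z/5; Ȟ^1(U;F) ≅ 0; Ȟ^2(U;F) ≅ 0

cover nerve:
  V1={{r},{s},{p,r},{q,s},{r,s}} V2={{p},{p,r}} V3={{p},{q},{p,r},{q,s}} V4={{p},{s},{p,r},{q,s},{r,s}} V5={{t}}
  V12={{p,r}} V13={{p,r},{q,s}} V14={{s},{p,r},{q,s},{r,s}} V23={{p},{p,r}} V24={{p},{p,r}} V34={{p},{p,r},{q,s}}
  V123={{p,r}} V124={{p,r}} V134={{p,r},{q,s}} V234={{p},{p,r}}
  V1234={{p,r}}
C dims 5,6,4,1; δ0: rk_F5 3; δ1: rk_F5 3; δ2: rk_F5 1
Ȟ^0: (5−3)−0=2 ⇒ Z/5 ⊕ Z/5
Ȟ^1: (6−3)−3=0 ⇒ 0
Ȟ^2: (4−1)−3=0 ⇒ 0


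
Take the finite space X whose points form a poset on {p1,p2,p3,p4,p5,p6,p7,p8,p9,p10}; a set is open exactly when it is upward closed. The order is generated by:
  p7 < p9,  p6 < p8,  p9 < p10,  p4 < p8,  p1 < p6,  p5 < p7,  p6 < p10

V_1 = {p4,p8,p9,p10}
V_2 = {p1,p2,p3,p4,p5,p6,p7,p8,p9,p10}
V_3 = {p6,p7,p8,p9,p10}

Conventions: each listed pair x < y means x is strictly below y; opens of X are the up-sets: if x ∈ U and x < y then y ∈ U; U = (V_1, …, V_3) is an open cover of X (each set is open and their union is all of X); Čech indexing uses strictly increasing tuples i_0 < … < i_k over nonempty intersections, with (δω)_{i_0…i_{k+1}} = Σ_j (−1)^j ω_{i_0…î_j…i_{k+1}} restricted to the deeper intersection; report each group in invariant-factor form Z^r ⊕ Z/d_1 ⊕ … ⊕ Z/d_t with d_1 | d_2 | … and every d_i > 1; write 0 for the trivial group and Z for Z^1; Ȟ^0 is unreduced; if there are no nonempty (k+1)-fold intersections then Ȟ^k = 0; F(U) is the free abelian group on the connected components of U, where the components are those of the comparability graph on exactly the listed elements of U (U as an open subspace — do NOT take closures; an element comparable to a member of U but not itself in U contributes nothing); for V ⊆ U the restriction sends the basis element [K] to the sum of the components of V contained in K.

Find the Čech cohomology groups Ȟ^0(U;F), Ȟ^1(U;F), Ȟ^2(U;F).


intersection data:
  V12={p4,p8,p9,p10} V13={p8,p9,p10} V23={p6,p7,p8,p9,p10}
  V123={p8,p9,p10}
components per intersection:
  V1: {p4,p8} {p9,p10}
  V2: {p1,p4,p5,p6,p7,p8,p9,p10} {p2} {p3}
  V3: {p6,p7,p8,p9,p10}
  V12: {p4,p8} {p9,p10}
  V13: {p8} {p9,p10}
  V23: {p6,p7,p8,p9,p10}
  V123: {p8} {p9,p10}
C dims 6,5,2; δ0: rk 3, SNF 1^3; δ1: rk 2, SNF 1^2
Ȟ^0 = (6 − 3) − 0 = 3, so Ȟ^0 ≅ Z^3
Ȟ^1 = (5 − 2) − 3 = 0, so Ȟ^1 ≅ 0
Ȟ^2 = (2 − 0) − 2 = 0, so Ȟ^2 ≅ 0

Ȟ^0 = Z^3, Ȟ^1 = 0, Ȟ^2 = 0


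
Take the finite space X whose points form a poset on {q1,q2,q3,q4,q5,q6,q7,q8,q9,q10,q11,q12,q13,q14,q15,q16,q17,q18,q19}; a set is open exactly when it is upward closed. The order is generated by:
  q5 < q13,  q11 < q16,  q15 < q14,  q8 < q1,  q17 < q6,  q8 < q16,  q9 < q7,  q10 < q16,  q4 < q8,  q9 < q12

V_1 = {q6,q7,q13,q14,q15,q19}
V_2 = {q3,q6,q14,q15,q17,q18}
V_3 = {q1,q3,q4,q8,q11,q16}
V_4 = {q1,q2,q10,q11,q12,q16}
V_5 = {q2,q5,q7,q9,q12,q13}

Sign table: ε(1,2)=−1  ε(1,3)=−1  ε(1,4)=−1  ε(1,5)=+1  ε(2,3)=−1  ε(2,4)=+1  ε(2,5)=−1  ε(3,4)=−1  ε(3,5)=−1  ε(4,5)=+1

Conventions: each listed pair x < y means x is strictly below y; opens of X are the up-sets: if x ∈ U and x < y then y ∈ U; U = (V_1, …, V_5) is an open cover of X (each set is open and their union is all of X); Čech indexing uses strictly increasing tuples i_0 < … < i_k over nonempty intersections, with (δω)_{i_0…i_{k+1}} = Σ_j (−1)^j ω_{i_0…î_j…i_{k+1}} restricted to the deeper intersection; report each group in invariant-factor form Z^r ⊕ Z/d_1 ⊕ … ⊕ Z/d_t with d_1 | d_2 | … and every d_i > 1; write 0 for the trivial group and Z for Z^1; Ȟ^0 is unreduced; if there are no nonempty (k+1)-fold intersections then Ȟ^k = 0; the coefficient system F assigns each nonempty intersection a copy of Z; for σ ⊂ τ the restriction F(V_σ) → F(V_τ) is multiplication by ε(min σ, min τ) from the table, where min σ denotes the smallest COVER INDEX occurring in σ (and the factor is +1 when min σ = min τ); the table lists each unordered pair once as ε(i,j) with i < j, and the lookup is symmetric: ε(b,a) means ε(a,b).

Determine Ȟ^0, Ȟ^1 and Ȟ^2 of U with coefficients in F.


Ȟ^0(U;F) ≅ 0, Ȟ^1(U;F) ≅ Z/2, Ȟ^2(U;F) ≅ 0

nerve of the cover:
  V12={q6,q14,q15} V15={q7,q13} V23={q3} V34={q1,q11,q16} V45={q2,q12}
C dims 5,5; δ0: rk 5, SNF 1^4·2
Ȟ^0 = (5 − 5) − 0 = 0, so Ȟ^0 ≅ 0
Ȟ^1 = (5 − 0) − 5 = 0 plus torsion [2], so Ȟ^1 ≅ Z/2
Ȟ^2 = (0 − 0) − 0 = 0, so Ȟ^2 ≅ 0


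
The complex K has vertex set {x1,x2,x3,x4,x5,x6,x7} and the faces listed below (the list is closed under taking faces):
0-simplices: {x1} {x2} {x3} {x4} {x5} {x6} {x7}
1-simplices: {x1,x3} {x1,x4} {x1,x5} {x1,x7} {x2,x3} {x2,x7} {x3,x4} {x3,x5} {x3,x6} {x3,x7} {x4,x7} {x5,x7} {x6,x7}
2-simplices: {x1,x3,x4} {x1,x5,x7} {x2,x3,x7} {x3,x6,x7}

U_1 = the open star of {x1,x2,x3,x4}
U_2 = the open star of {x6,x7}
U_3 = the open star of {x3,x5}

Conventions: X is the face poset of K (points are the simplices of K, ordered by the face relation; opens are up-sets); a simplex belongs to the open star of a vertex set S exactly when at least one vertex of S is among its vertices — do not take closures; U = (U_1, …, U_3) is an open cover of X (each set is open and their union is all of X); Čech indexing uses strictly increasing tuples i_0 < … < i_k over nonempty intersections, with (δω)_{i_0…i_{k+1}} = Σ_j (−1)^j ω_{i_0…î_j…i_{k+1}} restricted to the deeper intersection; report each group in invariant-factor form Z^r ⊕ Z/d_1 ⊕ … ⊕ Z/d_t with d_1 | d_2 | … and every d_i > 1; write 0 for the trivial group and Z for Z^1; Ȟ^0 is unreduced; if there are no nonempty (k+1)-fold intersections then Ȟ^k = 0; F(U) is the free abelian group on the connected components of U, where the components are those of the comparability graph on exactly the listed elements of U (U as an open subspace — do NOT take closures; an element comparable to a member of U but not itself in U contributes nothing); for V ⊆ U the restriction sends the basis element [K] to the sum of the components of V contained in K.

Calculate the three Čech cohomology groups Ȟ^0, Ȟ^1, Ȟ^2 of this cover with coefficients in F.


Ȟ^0 ≅ Z,  Ȟ^1 ≅ Z^3,  Ȟ^2 ≅ 0

cover nerve:
  U1={{x1},{x2},{x3},{x4},{x1,x3},{x1,x4},{x1,x5},{x1,x7},{x2,x3},{x2,x7},{x3,x4},{x3,x5},{x3,x6},{x3,x7},{x4,x7},{x1,x3,x4},{x1,x5,x7},{x2,x3,x7},{x3,x6,x7}} U2={{x6},{x7},{x1,x7},{x2,x7},{x3,x6},{x3,x7},{x4,x7},{x5,x7},{x6,x7},{x1,x5,x7},{x2,x3,x7},{x3,x6,x7}} U3={{x3},{x5},{x1,x3},{x1,x5},{x2,x3},{x3,x4},{x3,x5},{x3,x6},{x3,x7},{x5,x7},{x1,x3,x4},{x1,x5,x7},{x2,x3,x7},{x3,x6,x7}}
  U12={{x1,x7},{x2,x7},{x3,x6},{x3,x7},{x4,x7},{x1,x5,x7},{x2,x3,x7},{x3,x6,x7}} U13={{x3},{x1,x3},{x1,x5},{x2,x3},{x3,x4},{x3,x5},{x3,x6},{x3,x7},{x1,x3,x4},{x1,x5,x7},{x2,x3,x7},{x3,x6,x7}} U23={{x3,x6},{x3,x7},{x5,x7},{x1,x5,x7},{x2,x3,x7},{x3,x6,x7}}
  U123={{x3,x6},{x3,x7},{x1,x5,x7},{x2,x3,x7},{x3,x6,x7}}
components per intersection:
  U1: {{x1},{x2},{x3},{x4},{x1,x3},{x1,x4},{x1,x5},{x1,x7},{x2,x3},{x2,x7},{x3,x4},{x3,x5},{x3,x6},{x3,x7},{x4,x7},{x1,x3,x4},{x1,x5,x7},{x2,x3,x7},{x3,x6,x7}}
  U2: {{x6},{x7},{x1,x7},{x2,x7},{x3,x6},{x3,x7},{x4,x7},{x5,x7},{x6,x7},{x1,x5,x7},{x2,x3,x7},{x3,x6,x7}}
  U3: {{x3},{x5},{x1,x3},{x1,x5},{x2,x3},{x3,x4},{x3,x5},{x3,x6},{x3,x7},{x5,x7},{x1,x3,x4},{x1,x5,x7},{x2,x3,x7},{x3,x6,x7}}
  U12: {{x1,x7},{x1,x5,x7}} {{x2,x7},{x3,x6},{x3,x7},{x2,x3,x7},{x3,x6,x7}} {{x4,x7}}
  U13: {{x3},{x1,x3},{x2,x3},{x3,x4},{x3,x5},{x3,x6},{x3,x7},{x1,x3,x4},{x2,x3,x7},{x3,x6,x7}} {{x1,x5},{x1,x5,x7}}
  U23: {{x3,x6},{x3,x7},{x2,x3,x7},{x3,x6,x7}} {{x5,x7},{x1,x5,x7}}
  U123: {{x3,x6},{x3,x7},{x2,x3,x7},{x3,x6,x7}} {{x1,x5,x7}}
C dims 3,7,2; δ0: rk 2, SNF 1^2; δ1: rk 2, SNF 1^2
Ȟ^0: (3−2)−0=1 ⇒ Z
Ȟ^1: (7−2)−2=3 ⇒ Z^3
Ȟ^2: (2−0)−2=0 ⇒ 0


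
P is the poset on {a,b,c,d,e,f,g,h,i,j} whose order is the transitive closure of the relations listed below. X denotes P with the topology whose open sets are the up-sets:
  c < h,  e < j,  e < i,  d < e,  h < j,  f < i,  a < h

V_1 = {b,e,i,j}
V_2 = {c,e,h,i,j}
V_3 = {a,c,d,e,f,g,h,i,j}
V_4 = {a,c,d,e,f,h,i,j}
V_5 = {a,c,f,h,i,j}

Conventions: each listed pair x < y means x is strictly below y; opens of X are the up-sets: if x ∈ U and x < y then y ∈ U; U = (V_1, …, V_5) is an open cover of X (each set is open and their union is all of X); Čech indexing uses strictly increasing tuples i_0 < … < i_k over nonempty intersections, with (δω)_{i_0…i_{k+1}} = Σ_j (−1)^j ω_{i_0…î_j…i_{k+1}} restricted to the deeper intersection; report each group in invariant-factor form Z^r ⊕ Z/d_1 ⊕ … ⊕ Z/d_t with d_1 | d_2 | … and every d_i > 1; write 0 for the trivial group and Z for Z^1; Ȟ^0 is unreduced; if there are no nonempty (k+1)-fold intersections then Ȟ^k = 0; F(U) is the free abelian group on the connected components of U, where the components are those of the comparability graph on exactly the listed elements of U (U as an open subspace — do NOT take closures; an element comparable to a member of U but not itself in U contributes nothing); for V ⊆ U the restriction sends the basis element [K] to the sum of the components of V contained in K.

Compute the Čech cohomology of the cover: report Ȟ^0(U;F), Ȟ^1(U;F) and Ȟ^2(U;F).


nonempty intersections:
  V12={e,i,j} V13={e,i,j} V14={e,i,j} V15={i,j} V23={c,e,h,i,j} V24={c,e,h,i,j} V25={c,h,i,j} V34={a,c,d,e,f,h,i,j} V35={a,c,f,h,i,j} V45={a,c,f,h,i,j}
  V123={e,i,j} V124={e,i,j} V125={i,j} V134={e,i,j} V135={i,j} V145={i,j} V234={c,e,h,i,j} V235={c,h,i,j} V245={c,h,i,j} V345={a,c,f,h,i,j}
  V1234={e,i,j} V1235={i,j} V1245={i,j} V1345={i,j} V2345={c,h,i,j}
  V12345={i,j}
components per intersection:
  V1: {b} {e,i,j}
  V2: {c,e,h,i,j}
  V3: {a,c,d,e,f,h,i,j} {g}
  V4: {a,c,d,e,f,h,i,j}
  V5: {a,c,h,j} {f,i}
  V12: {e,i,j}
  V13: {e,i,j}
  V14: {e,i,j}
  V15: {i} {j}
  V23: {c,e,h,i,j}
  V24: {c,e,h,i,j}
  V25: {c,h,j} {i}
  V34: {a,c,d,e,f,h,i,j}
  V35: {a,c,h,j} {f,i}
  V45: {a,c,h,j} {f,i}
  V123: {e,i,j}
  V124: {e,i,j}
  V125: {i} {j}
  V134: {e,i,j}
  V135: {i} {j}
  V145: {i} {j}
  V234: {c,e,h,i,j}
  V235: {c,h,j} {i}
  V245: {c,h,j} {i}
  V345: {a,c,h,j} {f,i}
  V1234: {e,i,j}
  V1235: {i} {j}
  V1245: {i} {j}
  V1345: {i} {j}
  V2345: {c,h,j} {i}
  V12345: {i} {j}
C dims 8,14,16,9; δ0: rk 5, SNF 1^5; δ1: rk 9, SNF 1^9; δ2: rk 7, SNF 1^7
Ȟ^0: (8−5)−0=3 ⇒ Z^3
Ȟ^1: (14−9)−5=0 ⇒ 0
Ȟ^2: (16−7)−9=0 ⇒ 0

Ȟ^0(U;F) ≅ Z^3, Ȟ^1(U;F) ≅ 0, Ȟ^2(U;F) ≅ 0


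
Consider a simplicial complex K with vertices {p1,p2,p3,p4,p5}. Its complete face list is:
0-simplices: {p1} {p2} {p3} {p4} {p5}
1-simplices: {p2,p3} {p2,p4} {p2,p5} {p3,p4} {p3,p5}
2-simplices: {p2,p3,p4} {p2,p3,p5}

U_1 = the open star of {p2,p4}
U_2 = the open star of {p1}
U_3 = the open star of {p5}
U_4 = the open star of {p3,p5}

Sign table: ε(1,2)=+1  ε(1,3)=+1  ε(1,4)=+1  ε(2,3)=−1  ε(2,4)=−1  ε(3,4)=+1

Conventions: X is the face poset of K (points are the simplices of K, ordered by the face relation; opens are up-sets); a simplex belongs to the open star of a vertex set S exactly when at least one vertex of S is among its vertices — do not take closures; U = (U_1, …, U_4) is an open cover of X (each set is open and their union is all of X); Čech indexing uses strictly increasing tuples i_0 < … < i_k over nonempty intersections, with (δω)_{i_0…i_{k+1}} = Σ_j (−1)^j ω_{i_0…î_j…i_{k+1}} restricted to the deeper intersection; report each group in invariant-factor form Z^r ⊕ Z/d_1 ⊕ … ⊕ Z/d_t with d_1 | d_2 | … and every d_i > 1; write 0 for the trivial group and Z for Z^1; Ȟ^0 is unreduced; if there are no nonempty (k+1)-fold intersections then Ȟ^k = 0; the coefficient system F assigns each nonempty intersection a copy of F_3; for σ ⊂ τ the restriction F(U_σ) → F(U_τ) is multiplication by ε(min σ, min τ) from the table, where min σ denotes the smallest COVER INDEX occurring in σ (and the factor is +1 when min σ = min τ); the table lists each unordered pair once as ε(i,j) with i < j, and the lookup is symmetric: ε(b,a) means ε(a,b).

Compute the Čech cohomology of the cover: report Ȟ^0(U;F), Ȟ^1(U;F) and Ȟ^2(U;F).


Ȟ^0 ≅ Z/3 ⊕ Z/3; Ȟ^1 ≅ 0; Ȟ^2 ≅ 0

nerve of the cover:
  U1={{p2},{p4},{p2,p3},{p2,p4},{p2,p5},{p3,p4},{p2,p3,p4},{p2,p3,p5}} U2={{p1}} U3={{p5},{p2,p5},{p3,p5},{p2,p3,p5}} U4={{p3},{p5},{p2,p3},{p2,p5},{p3,p4},{p3,p5},{p2,p3,p4},{p2,p3,p5}}
  U13={{p2,p5},{p2,p3,p5}} U14={{p2,p3},{p2,p5},{p3,p4},{p2,p3,p4},{p2,p3,p5}} U34={{p5},{p2,p5},{p3,p5},{p2,p3,p5}}
  U134={{p2,p5},{p2,p3,p5}}
C dims 4,3,1; δ0: rk_F3 2; δ1: rk_F3 1
Ȟ^0 = (4 − 2) − 0 = 2, so Ȟ^0 ≅ Z/3 ⊕ Z/3
Ȟ^1 = (3 − 1) − 2 = 0, so Ȟ^1 ≅ 0
Ȟ^2 = (1 − 0) − 1 = 0, so Ȟ^2 ≅ 0


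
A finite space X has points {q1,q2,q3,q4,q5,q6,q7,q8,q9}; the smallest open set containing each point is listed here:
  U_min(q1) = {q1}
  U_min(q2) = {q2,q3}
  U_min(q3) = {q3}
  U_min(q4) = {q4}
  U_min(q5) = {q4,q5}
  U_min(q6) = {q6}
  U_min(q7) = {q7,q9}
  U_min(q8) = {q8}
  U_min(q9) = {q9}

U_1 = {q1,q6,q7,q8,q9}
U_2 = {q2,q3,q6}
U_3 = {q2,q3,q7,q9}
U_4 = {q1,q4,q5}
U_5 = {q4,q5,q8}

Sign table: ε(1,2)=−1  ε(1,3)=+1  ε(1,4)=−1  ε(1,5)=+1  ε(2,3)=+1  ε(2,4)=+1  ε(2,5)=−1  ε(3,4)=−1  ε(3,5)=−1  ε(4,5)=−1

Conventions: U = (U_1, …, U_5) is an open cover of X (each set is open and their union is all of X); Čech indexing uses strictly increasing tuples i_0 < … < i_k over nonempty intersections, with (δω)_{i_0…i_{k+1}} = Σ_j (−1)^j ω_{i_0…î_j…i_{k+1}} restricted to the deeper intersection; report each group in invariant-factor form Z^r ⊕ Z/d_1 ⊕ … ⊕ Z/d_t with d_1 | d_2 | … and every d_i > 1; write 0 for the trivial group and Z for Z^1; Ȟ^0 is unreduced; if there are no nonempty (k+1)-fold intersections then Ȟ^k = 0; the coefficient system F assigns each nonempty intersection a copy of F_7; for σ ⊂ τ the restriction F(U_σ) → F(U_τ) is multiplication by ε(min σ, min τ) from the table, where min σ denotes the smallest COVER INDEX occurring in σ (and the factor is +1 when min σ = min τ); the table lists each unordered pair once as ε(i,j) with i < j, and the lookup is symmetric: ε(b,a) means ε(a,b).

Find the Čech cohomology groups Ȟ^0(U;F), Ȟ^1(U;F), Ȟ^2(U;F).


nerve simplices:
  U12={q6} U13={q7,q9} U14={q1} U15={q8} U23={q2,q3} U45={q4,q5}
C dims 5,6; δ0: rk_F7 5
degree 0: 5−5−0 = 0 → Ȟ^0 ≅ 0
degree 1: 6−0−5 = 1 → Ȟ^1 ≅ Z/7
degree 2: 0−0−0 = 0 → Ȟ^2 ≅ 0

Ȟ^0 ≅ 0, Ȟ^1 ≅ Z/7, Ȟ^2 ≅ 0


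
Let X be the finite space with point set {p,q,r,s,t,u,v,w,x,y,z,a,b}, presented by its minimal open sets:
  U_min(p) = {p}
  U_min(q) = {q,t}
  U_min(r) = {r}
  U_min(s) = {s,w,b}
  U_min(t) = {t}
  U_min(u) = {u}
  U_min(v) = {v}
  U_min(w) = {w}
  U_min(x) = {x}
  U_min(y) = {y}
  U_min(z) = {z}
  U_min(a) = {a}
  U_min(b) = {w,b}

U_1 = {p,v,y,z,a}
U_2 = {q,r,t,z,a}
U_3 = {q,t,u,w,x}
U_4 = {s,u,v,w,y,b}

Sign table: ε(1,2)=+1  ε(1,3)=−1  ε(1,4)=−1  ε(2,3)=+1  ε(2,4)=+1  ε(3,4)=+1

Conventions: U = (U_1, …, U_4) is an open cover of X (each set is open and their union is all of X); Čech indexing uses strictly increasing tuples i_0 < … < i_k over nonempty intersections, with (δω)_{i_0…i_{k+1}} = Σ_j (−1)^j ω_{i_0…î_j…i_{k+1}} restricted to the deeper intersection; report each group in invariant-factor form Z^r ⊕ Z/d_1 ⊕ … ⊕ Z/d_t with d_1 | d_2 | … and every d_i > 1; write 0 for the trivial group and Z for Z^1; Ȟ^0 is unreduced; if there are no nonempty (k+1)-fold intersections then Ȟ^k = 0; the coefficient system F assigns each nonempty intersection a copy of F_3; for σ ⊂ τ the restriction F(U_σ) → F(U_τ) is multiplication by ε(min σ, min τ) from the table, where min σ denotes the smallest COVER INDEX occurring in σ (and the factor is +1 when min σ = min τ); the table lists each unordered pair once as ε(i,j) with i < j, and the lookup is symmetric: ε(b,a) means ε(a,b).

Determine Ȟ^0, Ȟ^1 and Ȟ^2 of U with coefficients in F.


Ȟ^0 = 0; Ȟ^1 = 0; Ȟ^2 = 0

cover nerve:
  U12={z,a} U14={v,y} U23={q,t} U34={u,w}
C dims 4,4; δ0: rk_F3 4
Ȟ^0: (4−4)−0=0 ⇒ 0
Ȟ^1: (4−0)−4=0 ⇒ 0
Ȟ^2: (0−0)−0=0 ⇒ 0


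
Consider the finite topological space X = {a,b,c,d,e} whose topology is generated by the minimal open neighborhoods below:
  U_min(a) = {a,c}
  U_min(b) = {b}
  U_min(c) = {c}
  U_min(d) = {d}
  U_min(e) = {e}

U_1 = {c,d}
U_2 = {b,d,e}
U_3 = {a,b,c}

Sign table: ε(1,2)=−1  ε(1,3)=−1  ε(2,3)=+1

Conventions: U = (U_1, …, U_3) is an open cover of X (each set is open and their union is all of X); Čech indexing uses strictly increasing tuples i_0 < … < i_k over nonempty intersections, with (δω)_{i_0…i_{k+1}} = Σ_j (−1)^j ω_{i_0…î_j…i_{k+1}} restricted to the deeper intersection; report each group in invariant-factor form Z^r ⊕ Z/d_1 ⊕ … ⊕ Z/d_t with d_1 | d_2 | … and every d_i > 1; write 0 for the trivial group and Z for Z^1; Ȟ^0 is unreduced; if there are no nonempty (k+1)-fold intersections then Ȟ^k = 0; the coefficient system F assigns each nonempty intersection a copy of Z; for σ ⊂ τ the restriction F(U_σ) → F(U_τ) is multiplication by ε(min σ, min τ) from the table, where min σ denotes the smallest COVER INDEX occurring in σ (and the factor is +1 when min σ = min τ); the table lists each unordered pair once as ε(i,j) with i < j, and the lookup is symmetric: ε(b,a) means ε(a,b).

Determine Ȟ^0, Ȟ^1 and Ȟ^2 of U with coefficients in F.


intersection data:
  U12={d} U13={c} U23={b}
C dims 3,3; δ0: rk 2, SNF 1^2
Ȟ^0 = (3 − 2) − 0 = 1, so Ȟ^0 ≅ Z
Ȟ^1 = (3 − 0) − 2 = 1, so Ȟ^1 ≅ Z
Ȟ^2 = (0 − 0) − 0 = 0, so Ȟ^2 ≅ 0

Ȟ^0 = Z,  Ȟ^1 = Z,  Ȟ^2 = 0


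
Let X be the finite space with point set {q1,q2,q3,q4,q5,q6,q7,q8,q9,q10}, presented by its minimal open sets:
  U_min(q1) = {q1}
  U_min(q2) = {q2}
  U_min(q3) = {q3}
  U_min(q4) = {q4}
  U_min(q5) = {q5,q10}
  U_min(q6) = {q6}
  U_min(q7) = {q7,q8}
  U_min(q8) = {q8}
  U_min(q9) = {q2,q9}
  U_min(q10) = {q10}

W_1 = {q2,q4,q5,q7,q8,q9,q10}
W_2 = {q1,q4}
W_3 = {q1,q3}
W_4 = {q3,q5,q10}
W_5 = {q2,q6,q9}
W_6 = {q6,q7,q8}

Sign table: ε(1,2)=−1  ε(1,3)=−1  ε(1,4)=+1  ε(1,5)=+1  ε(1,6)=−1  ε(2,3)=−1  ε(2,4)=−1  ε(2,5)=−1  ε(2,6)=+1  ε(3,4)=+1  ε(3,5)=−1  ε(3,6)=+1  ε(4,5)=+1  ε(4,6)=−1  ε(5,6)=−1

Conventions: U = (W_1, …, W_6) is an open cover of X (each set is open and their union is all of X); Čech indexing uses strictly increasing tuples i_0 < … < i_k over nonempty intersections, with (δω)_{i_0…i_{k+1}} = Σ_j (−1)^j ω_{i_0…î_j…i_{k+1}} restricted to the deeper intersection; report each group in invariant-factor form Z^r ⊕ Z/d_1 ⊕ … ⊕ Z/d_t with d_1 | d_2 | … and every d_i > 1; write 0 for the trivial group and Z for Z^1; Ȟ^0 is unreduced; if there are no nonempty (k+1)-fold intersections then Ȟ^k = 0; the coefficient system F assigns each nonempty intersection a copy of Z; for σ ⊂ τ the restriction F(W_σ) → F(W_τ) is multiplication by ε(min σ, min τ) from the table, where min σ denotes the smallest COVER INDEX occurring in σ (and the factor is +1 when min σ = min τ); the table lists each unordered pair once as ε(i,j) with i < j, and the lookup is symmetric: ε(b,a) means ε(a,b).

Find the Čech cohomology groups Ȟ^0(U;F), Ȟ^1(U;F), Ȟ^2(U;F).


Ȟ^0(U;F) ≅ Z; Ȟ^1(U;F) ≅ Z^2; Ȟ^2(U;F) ≅ 0

nerve simplices:
  W12={q4} W14={q5,q10} W15={q2,q9} W16={q7,q8} W23={q1} W34={q3} W56={q6}
C dims 6,7; δ0: rk 5, SNF 1^5
degree 0: 6−5−0 = 1 → Ȟ^0 ≅ Z
degree 1: 7−0−5 = 2 → Ȟ^1 ≅ Z^2
degree 2: 0−0−0 = 0 → Ȟ^2 ≅ 0


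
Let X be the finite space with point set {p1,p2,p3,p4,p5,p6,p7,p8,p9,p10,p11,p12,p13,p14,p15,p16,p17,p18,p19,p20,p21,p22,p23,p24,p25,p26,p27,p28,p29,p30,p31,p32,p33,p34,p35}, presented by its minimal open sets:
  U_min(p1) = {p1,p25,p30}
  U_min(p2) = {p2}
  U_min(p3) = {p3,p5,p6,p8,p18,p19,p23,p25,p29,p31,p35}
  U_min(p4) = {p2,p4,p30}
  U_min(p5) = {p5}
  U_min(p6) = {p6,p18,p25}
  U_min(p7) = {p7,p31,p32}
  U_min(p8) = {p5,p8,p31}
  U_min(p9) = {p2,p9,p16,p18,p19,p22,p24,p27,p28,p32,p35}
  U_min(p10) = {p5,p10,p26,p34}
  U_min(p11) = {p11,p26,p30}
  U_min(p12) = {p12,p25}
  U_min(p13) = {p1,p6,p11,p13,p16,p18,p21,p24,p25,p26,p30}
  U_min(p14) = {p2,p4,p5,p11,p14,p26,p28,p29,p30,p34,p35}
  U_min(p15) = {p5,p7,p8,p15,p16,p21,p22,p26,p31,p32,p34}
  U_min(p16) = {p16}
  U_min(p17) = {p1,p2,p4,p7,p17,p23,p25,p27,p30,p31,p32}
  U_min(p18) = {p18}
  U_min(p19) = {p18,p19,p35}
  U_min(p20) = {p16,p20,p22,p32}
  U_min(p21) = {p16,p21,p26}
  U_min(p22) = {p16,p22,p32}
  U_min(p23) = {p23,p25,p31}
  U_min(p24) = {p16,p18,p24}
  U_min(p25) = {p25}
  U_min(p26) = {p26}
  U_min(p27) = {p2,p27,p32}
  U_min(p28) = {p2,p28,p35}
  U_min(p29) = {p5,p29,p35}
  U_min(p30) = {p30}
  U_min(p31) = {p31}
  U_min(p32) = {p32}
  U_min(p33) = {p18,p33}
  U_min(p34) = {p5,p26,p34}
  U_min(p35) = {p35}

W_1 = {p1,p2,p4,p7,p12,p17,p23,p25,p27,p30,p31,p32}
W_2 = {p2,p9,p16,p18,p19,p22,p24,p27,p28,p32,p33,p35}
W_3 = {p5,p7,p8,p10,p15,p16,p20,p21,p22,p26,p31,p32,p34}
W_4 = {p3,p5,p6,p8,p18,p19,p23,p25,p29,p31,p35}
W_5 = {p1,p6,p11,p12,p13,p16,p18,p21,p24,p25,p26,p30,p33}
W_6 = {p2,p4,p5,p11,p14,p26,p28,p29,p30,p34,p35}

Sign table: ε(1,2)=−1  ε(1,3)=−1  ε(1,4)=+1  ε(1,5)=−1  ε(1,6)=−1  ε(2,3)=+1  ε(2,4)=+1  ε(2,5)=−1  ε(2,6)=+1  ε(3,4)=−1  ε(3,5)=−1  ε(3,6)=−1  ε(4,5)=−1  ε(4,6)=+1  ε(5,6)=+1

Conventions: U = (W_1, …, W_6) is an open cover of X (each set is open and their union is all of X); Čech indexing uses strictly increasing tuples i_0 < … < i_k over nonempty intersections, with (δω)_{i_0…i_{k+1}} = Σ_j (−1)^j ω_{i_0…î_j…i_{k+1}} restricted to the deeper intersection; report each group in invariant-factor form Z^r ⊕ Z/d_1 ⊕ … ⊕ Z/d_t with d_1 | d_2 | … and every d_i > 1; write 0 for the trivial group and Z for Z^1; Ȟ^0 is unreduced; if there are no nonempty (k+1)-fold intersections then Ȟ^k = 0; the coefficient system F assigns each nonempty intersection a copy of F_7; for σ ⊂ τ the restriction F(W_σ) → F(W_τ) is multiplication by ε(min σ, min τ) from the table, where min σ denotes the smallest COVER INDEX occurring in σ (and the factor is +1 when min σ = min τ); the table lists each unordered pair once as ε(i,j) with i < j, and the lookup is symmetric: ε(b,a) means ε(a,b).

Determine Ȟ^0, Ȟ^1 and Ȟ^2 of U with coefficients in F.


Ȟ^0 ≅ 0, Ȟ^1 ≅ 0, Ȟ^2 ≅ Z/7

cover nerve:
  W12={p2,p27,p32} W13={p7,p31,p32} W14={p23,p25,p31} W15={p1,p12,p25,p30} W16={p2,p4,p30} W23={p16,p22,p32} W24={p18,p19,p35} W25={p16,p18,p24,p33} W26={p2,p28,p35} W34={p5,p8,p31} W35={p16,p21,p26} W36={p5,p26,p34} W45={p6,p18,p25} W46={p5,p29,p35} W56={p11,p26,p30}
  W123={p32} W126={p2} W134={p31} W145={p25} W156={p30} W235={p16} W245={p18} W246={p35} W346={p5} W356={p26}
C dims 6,15,10; δ0: rk_F7 6; δ1: rk_F7 9
Ȟ^0: (6−6)−0=0 ⇒ 0
Ȟ^1: (15−9)−6=0 ⇒ 0
Ȟ^2: (10−0)−9=1 ⇒ Z/7


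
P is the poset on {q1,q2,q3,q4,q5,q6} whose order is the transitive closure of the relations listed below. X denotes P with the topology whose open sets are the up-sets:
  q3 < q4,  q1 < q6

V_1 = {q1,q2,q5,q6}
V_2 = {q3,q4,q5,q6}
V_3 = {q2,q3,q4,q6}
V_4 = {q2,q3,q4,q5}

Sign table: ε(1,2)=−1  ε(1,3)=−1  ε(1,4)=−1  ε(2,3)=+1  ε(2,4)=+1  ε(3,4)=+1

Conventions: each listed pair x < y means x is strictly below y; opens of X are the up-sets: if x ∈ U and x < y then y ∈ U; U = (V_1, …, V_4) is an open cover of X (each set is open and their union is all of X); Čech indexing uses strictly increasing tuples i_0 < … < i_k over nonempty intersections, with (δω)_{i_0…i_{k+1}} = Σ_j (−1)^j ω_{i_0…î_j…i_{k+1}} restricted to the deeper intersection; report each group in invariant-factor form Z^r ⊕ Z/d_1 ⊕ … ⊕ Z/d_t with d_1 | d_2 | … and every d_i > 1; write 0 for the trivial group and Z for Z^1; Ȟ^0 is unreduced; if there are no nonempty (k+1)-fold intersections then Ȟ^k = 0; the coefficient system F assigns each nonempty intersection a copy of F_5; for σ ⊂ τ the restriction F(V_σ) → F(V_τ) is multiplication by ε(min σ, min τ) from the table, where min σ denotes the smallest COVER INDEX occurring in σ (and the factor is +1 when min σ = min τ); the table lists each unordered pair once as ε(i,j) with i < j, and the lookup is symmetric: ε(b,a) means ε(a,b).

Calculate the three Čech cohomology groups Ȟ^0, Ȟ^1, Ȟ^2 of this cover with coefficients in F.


Ȟ^0 ≅ Z/5,  Ȟ^1 ≅ 0,  Ȟ^2 ≅ Z/5

intersection data:
  V12={q5,q6} V13={q2,q6} V14={q2,q5} V23={q3,q4,q6} V24={q3,q4,q5} V34={q2,q3,q4}
  V123={q6} V124={q5} V134={q2} V234={q3,q4}
C dims 4,6,4; δ0: rk_F5 3; δ1: rk_F5 3
Ȟ^0 = (4 − 3) − 0 = 1, so Ȟ^0 ≅ Z/5
Ȟ^1 = (6 − 3) − 3 = 0, so Ȟ^1 ≅ 0
Ȟ^2 = (4 − 0) − 3 = 1, so Ȟ^2 ≅ Z/5


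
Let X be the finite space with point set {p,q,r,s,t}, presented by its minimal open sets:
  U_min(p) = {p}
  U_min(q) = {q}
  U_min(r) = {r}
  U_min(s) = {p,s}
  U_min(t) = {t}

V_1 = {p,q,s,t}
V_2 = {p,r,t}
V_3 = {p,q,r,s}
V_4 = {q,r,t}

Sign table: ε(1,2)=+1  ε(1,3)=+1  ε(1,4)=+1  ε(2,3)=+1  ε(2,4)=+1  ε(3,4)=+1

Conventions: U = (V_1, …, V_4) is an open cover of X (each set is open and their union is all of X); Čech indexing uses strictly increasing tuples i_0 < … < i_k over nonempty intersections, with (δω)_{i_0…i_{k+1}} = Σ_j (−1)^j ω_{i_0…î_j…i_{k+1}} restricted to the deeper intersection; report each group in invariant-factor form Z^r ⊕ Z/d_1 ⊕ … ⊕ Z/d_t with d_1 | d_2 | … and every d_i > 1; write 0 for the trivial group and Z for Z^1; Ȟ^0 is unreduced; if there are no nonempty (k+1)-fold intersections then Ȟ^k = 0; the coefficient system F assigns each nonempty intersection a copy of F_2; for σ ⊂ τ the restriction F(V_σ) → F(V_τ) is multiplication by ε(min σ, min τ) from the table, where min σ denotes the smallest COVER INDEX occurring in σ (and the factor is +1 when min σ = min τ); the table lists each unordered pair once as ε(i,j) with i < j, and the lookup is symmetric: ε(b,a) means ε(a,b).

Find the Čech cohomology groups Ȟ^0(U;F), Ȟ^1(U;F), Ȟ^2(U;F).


Ȟ^0(U;F) ≅ Z/2; Ȟ^1(U;F) ≅ 0; Ȟ^2(U;F) ≅ Z/2

nonempty overlaps:
  V12={p,t} V13={p,q,s} V14={q,t} V23={p,r} V24={r,t} V34={q,r}
  V123={p} V124={t} V134={q} V234={r}
C dims 4,6,4; δ0: rk_F2 3; δ1: rk_F2 3
degree 0: 4−3−0 = 1 → Ȟ^0 ≅ Z/2
degree 1: 6−3−3 = 0 → Ȟ^1 ≅ 0
degree 2: 4−0−3 = 1 → Ȟ^2 ≅ Z/2
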